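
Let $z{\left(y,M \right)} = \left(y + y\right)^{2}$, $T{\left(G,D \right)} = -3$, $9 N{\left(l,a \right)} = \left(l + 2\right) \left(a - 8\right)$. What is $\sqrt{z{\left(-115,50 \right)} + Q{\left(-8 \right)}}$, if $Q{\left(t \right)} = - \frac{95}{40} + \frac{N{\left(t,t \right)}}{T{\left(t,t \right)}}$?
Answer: $\frac{\sqrt{7616746}}{12} \approx 229.99$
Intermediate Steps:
$N{\left(l,a \right)} = \frac{\left(-8 + a\right) \left(2 + l\right)}{9}$ ($N{\left(l,a \right)} = \frac{\left(l + 2\right) \left(a - 8\right)}{9} = \frac{\left(2 + l\right) \left(-8 + a\right)}{9} = \frac{\left(-8 + a\right) \left(2 + l\right)}{9}$)
$Q{\left(t \right)} = - \frac{385}{216} - \frac{t^{2}}{27} + \frac{2 t}{9}$ ($Q{\left(t \right)} = - \frac{95}{40} + \frac{- \frac{16}{9} - \frac{8 t}{9} + \frac{2 t}{9} + \frac{t t}{9}}{-3} = \left(-95\right) \frac{1}{40} + \left(- \frac{16}{9} - \frac{8 t}{9} + \frac{2 t}{9} + \frac{t^{2}}{9}\right) \left(- \frac{1}{3}\right) = - \frac{19}{8} + \left(- \frac{16}{9} - \frac{2 t}{3} + \frac{t^{2}}{9}\right) \left(- \frac{1}{3}\right) = - \frac{19}{8} + \left(\frac{16}{27} - \frac{t^{2}}{27} + \frac{2 t}{9}\right) = - \frac{385}{216} - \frac{t^{2}}{27} + \frac{2 t}{9}$)
$z{\left(y,M \right)} = 4 y^{2}$ ($z{\left(y,M \right)} = \left(2 y\right)^{2} = 4 y^{2}$)
$\sqrt{z{\left(-115,50 \right)} + Q{\left(-8 \right)}} = \sqrt{4 \left(-115\right)^{2} - \left(\frac{769}{216} + \frac{64}{27}\right)} = \sqrt{4 \cdot 13225 - \frac{427}{72}} = \sqrt{52900 - \frac{427}{72}} = \sqrt{\frac{3808373}{72}} = \frac{\sqrt{7616746}}{12}$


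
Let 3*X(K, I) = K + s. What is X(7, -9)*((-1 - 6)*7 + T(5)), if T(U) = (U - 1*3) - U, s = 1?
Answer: -416/3 ≈ -138.67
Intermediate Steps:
X(K, I) = 1/3 + K/3 (X(K, I) = (K + 1)/3 = (1 + K)/3 = 1/3 + K/3)
T(U) = -3 (T(U) = (U - 3) - U = (-3 + U) - U = -3)
X(7, -9)*((-1 - 6)*7 + T(5)) = (1/3 + (1/3)*7)*((-1 - 6)*7 - 3) = (1/3 + 7/3)*(-7*7 - 3) = 8*(-49 - 3)/3 = (8/3)*(-52) = -416/3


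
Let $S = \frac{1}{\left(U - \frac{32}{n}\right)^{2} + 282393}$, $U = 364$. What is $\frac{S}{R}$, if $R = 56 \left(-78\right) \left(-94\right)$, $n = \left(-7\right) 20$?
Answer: $\frac{175}{29823228443424} \approx 5.8679 \cdot 10^{-12}$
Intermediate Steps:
$n = -140$
$R = 410592$ ($R = \left(-4368\right) \left(-94\right) = 410592$)
$S = \frac{1225}{508442929}$ ($S = \frac{1}{\left(364 - \frac{32}{-140}\right)^{2} + 282393} = \frac{1}{\left(364 - - \frac{8}{35}\right)^{2} + 282393} = \frac{1}{\left(364 + \frac{8}{35}\right)^{2} + 282393} = \frac{1}{\left(\frac{12748}{35}\right)^{2} + 282393} = \frac{1}{\frac{162511504}{1225} + 282393} = \frac{1}{\frac{508442929}{1225}} = \frac{1225}{508442929} \approx 2.4093 \cdot 10^{-6}$)
$\frac{S}{R} = \frac{1225}{508442929 \cdot 410592} = \frac{1225}{508442929} \cdot \frac{1}{410592} = \frac{175}{29823228443424}$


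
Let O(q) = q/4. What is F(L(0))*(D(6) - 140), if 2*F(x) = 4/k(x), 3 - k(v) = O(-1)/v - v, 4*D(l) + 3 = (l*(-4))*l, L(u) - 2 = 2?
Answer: -5656/113 ≈ -50.053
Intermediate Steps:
O(q) = q/4 (O(q) = q*(¼) = q/4)
L(u) = 4 (L(u) = 2 + 2 = 4)
D(l) = -¾ - l² (D(l) = -¾ + ((l*(-4))*l)/4 = -¾ + ((-4*l)*l)/4 = -¾ + (-4*l²)/4 = -¾ - l²)
k(v) = 3 + v + 1/(4*v) (k(v) = 3 - (((¼)*(-1))/v - v) = 3 - (-1/(4*v) - v) = 3 - (-v - 1/(4*v)) = 3 + (v + 1/(4*v)) = 3 + v + 1/(4*v))
F(x) = 2/(3 + x + 1/(4*x)) (F(x) = (4/(3 + x + 1/(4*x)))/2 = 2/(3 + x + 1/(4*x)))
F(L(0))*(D(6) - 140) = (8*4/(1 + 4*4*(3 + 4)))*((-¾ - 1*6²) - 140) = (8*4/(1 + 4*4*7))*((-¾ - 1*36) - 140) = (8*4/(1 + 112))*((-¾ - 36) - 140) = (8*4/113)*(-147/4 - 140) = (8*4*(1/113))*(-707/4) = (32/113)*(-707/4) = -5656/113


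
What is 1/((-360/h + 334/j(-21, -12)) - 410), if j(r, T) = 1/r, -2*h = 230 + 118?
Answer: -29/215236 ≈ -0.00013474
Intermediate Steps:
h = -174 (h = -(230 + 118)/2 = -1/2*348 = -174)
1/((-360/h + 334/j(-21, -12)) - 410) = 1/((-360/(-174) + 334/(1/(-21))) - 410) = 1/((-360*(-1/174) + 334/(-1/21)) - 410) = 1/((60/29 + 334*(-21)) - 410) = 1/((60/29 - 7014) - 410) = 1/(-203346/29 - 410) = 1/(-215236/29) = -29/215236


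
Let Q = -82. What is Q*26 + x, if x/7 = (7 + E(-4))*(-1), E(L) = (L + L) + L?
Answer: -2097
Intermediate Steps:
E(L) = 3*L (E(L) = 2*L + L = 3*L)
x = 35 (x = 7*((7 + 3*(-4))*(-1)) = 7*((7 - 12)*(-1)) = 7*(-5*(-1)) = 7*5 = 35)
Q*26 + x = -82*26 + 35 = -2132 + 35 = -2097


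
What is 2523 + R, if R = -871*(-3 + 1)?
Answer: 4265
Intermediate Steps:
R = 1742 (R = -871*(-2) = 1742)
2523 + R = 2523 + 1742 = 4265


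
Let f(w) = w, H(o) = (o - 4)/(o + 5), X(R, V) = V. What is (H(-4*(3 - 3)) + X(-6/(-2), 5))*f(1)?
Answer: 21/5 ≈ 4.2000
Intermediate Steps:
H(o) = (-4 + o)/(5 + o)
(H(-4*(3 - 3)) + X(-6/(-2), 5))*f(1) = ((-4 - 4*(3 - 3))/(5 - 4*(3 - 3)) + 5)*1 = ((-4 - 4*0)/(5 - 4*0) + 5)*1 = ((-4 + 0)/(5 + 0) + 5)*1 = (-4/5 + 5)*1 = ((⅕)*(-4) + 5)*1 = (-⅘ + 5)*1 = (21/5)*1 = 21/5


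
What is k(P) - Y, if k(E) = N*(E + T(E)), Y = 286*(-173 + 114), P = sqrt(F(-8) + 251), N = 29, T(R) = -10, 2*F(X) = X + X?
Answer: 16584 + 261*sqrt(3) ≈ 17036.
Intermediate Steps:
F(X) = X (F(X) = (X + X)/2 = (2*X)/2 = X)
P = 9*sqrt(3) (P = sqrt(-8 + 251) = sqrt(243) = 9*sqrt(3) ≈ 15.588)
Y = -16874 (Y = 286*(-59) = -16874)
k(E) = -290 + 29*E (k(E) = 29*(E - 10) = 29*(-10 + E) = -290 + 29*E)
k(P) - Y = (-290 + 29*(9*sqrt(3))) - 1*(-16874) = (-290 + 261*sqrt(3)) + 16874 = 16584 + 261*sqrt(3)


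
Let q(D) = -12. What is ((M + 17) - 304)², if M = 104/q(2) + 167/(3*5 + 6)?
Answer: 4056196/49 ≈ 82780.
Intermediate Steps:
M = -5/7 (M = 104/(-12) + 167/(3*5 + 6) = 104*(-1/12) + 167/(15 + 6) = -26/3 + 167/21 = -5/7 ≈ -0.71429)
((M + 17) - 304)² = ((-5/7 + 17) - 304)² = (114/7 - 304)² = (-2014/7)² = 4056196/49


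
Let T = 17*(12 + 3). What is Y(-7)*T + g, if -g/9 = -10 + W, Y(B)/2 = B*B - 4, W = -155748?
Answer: 1424772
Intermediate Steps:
Y(B) = -8 + 2*B² (Y(B) = 2*(B*B - 4) = 2*(B² - 4) = 2*(-4 + B²) = -8 + 2*B²)
g = 1401822 (g = -9*(-10 - 155748) = -9*(-155758) = 1401822)
T = 255 (T = 17*15 = 255)
Y(-7)*T + g = (-8 + 2*(-7)²)*255 + 1401822 = (-8 + 2*49)*255 + 1401822 = (-8 + 98)*255 + 1401822 = 90*255 + 1401822 = 22950 + 1401822 = 1424772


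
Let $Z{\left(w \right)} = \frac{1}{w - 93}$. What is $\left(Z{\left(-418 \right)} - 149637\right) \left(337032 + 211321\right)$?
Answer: $- \frac{41929542355324}{511} \approx -8.2054 \cdot 10^{10}$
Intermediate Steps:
$Z{\left(w \right)} = \frac{1}{-93 + w}$
$\left(Z{\left(-418 \right)} - 149637\right) \left(337032 + 211321\right) = \left(\frac{1}{-93 - 418} - 149637\right) \left(337032 + 211321\right) = \left(\frac{1}{-511} - 149637\right) 548353 = \left(- \frac{1}{511} - 149637\right) 548353 = \left(- \frac{76464508}{511}\right) 548353 = - \frac{41929542355324}{511}$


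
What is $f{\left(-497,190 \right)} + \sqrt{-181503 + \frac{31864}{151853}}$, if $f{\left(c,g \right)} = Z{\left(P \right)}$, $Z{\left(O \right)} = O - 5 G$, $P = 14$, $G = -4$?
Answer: $34 + \frac{7 i \sqrt{85414967130415}}{151853} \approx 34.0 + 426.03 i$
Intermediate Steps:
$Z{\left(O \right)} = 20 + O$ ($Z{\left(O \right)} = O - -20 = O + 20 = 20 + O$)
$f{\left(c,g \right)} = 34$ ($f{\left(c,g \right)} = 20 + 14 = 34$)
$f{\left(-497,190 \right)} + \sqrt{-181503 + \frac{31864}{151853}} = 34 + \sqrt{-181503 + \frac{31864}{151853}} = 34 + \sqrt{- \frac{27561743195}{151853}} = 34 + \frac{7 i \sqrt{85414967130415}}{151853}$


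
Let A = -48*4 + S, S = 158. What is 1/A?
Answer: -1/34 ≈ -0.029412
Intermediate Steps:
A = -34 (A = -48*4 + 158 = -192 + 158 = -34)
1/A = 1/(-34) = -1/34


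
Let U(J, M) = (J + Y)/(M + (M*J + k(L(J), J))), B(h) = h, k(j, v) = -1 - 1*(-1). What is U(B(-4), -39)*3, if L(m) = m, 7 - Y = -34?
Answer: 37/39 ≈ 0.94872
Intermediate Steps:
Y = 41 (Y = 7 - 1*(-34) = 7 + 34 = 41)
k(j, v) = 0 (k(j, v) = -1 + 1 = 0)
U(J, M) = (41 + J)/(M + J*M) (U(J, M) = (J + 41)/(M + (M*J + 0)) = (41 + J)/(M + (J*M + 0)) = (41 + J)/(M + J*M))
U(B(-4), -39)*3 = ((41 - 4)/((-39)*(1 - 4)))*3 = -1/39*37/(-3)*3 = -1/39*(-1/3)*37*3 = (37/117)*3 = 37/39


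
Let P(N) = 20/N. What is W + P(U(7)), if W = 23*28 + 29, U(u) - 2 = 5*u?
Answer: 24921/37 ≈ 673.54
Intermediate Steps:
U(u) = 2 + 5*u
W = 673 (W = 644 + 29 = 673)
W + P(U(7)) = 673 + 20/(2 + 5*7) = 673 + 20/(2 + 35) = 673 + 20/37 = 24921/37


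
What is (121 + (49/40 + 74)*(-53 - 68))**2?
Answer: 129059844001/1600 ≈ 8.0662e+7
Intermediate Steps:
(121 + (49/40 + 74)*(-53 - 68))**2 = (121 + (49*(1/40) + 74)*(-121))**2 = (121 + (49/40 + 74)*(-121))**2 = (121 + (3009/40)*(-121))**2 = (121 - 364089/40)**2 = (-359249/40)**2 = 129059844001/1600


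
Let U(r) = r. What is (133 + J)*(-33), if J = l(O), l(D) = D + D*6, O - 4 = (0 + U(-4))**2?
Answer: -9009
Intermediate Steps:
O = 20 (O = 4 + (0 - 4)**2 = 4 + (-4)**2 = 4 + 16 = 20)
l(D) = 7*D (l(D) = D + 6*D = 7*D)
J = 140 (J = 7*20 = 140)
(133 + J)*(-33) = (133 + 140)*(-33) = 273*(-33) = -9009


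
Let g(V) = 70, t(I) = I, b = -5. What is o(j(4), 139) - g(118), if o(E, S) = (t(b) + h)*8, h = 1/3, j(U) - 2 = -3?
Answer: -322/3 ≈ -107.33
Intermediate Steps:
j(U) = -1 (j(U) = 2 - 3 = -1)
h = ⅓ (h = 1*(⅓) = ⅓ ≈ 0.33333)
o(E, S) = -112/3 (o(E, S) = (-5 + ⅓)*8 = -14/3*8 = -112/3)
o(j(4), 139) - g(118) = -112/3 - 1*70 = -112/3 - 70 = -322/3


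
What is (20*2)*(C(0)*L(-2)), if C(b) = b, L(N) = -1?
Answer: 0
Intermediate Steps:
(20*2)*(C(0)*L(-2)) = (20*2)*(0*(-1)) = 40*0 = 0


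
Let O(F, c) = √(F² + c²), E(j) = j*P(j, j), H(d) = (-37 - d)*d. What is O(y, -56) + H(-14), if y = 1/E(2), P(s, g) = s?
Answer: 322 + √50177/4 ≈ 378.00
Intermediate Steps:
H(d) = d*(-37 - d)
E(j) = j² (E(j) = j*j = j²)
y = ¼ (y = 1/(2²) = 1/4 = ¼ ≈ 0.25000)
O(y, -56) + H(-14) = √((¼)² + (-56)²) - 1*(-14)*(37 - 14) = √(1/16 + 3136) - 1*(-14)*23 = √(50177/16) + 322 = √50177/4 + 322 = 322 + √50177/4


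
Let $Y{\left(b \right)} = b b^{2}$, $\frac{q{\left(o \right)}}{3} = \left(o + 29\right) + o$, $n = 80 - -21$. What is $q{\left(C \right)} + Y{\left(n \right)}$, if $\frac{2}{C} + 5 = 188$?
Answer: $\frac{62853672}{61} \approx 1.0304 \cdot 10^{6}$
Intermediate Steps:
$C = \frac{2}{183}$ ($C = \frac{2}{-5 + 188} = \frac{2}{183} \approx 0.010929$)
$n = 101$ ($n = 80 + 21 = 101$)
$q{\left(o \right)} = 87 + 6 o$ ($q{\left(o \right)} = 3 \left(\left(o + 29\right) + o\right) = 3 \left(\left(29 + o\right) + o\right) = 3 \left(29 + 2 o\right) = 87 + 6 o$)
$Y{\left(b \right)} = b^{3}$
$q{\left(C \right)} + Y{\left(n \right)} = \left(87 + 6 \cdot \frac{2}{183}\right) + 101^{3} = \left(87 + \frac{4}{61}\right) + 1030301 = \frac{5311}{61} + 1030301 = \frac{62853672}{61}$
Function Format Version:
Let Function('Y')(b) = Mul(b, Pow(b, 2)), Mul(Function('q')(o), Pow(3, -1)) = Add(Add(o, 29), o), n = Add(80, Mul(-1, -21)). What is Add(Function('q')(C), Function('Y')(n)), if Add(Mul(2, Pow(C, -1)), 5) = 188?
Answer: Rational(62853672, 61) ≈ 1.0304e+6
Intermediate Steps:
C = Rational(2, 183) (C = Mul(2, Pow(Add(-5, 188), -1)) = Mul(2, Pow(183, -1)) = Mul(2, Rational(1, 183)) = Rational(2, 183) ≈ 0.010929)
n = 101 (n = Add(80, 21) = 101)
Function('q')(o) = Add(87, Mul(6, o)) (Function('q')(o) = Mul(3, Add(Add(o, 29), o)) = Mul(3, Add(Add(29, o), o)) = Mul(3, Add(29, Mul(2, o))) = Add(87, Mul(6, o)))
Function('Y')(b) = Pow(b, 3)
Add(Function('q')(C), Function('Y')(n)) = Add(Add(87, Mul(6, Rational(2, 183))), Pow(101, 3)) = Add(Add(87, Rational(4, 61)), 1030301) = Add(Rational(5311, 61), 1030301) = Rational(62853672, 61)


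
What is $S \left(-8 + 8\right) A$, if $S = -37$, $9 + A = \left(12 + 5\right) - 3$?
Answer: $0$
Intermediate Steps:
$A = 5$ ($A = -9 + \left(\left(12 + 5\right) - 3\right) = -9 + \left(17 - 3\right) = -9 + 14 = 5$)
$S \left(-8 + 8\right) A = - 37 \left(-8 + 8\right) 5 = \left(-37\right) 0 \cdot 5 = 0 \cdot 5 = 0$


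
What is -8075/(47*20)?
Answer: -1615/188 ≈ -8.5904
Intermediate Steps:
-8075/(47*20) = -8075/940 = -8075*1/940 = -1615/188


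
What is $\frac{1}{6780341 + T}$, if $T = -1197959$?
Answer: $\frac{1}{5582382} \approx 1.7913 \cdot 10^{-7}$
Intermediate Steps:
$\frac{1}{6780341 + T} = \frac{1}{6780341 - 1197959} = \frac{1}{5582382}$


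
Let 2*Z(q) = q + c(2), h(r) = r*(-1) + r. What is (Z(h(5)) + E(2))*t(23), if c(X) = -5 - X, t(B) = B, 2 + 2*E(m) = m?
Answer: -161/2 ≈ -80.500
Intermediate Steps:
E(m) = -1 + m/2
h(r) = 0 (h(r) = -r + r = 0)
Z(q) = -7/2 + q/2 (Z(q) = (q + (-5 - 1*2))/2 = (q + (-5 - 2))/2 = (q - 7)/2 = (-7 + q)/2 = -7/2 + q/2)
(Z(h(5)) + E(2))*t(23) = ((-7/2 + (½)*0) + (-1 + (½)*2))*23 = ((-7/2 + 0) + (-1 + 1))*23 = (-7/2 + 0)*23 = -7/2*23 = -161/2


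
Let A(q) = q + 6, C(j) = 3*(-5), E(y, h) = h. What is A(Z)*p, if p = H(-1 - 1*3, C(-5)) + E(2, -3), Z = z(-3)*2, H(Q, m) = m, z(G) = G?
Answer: 0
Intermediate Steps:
C(j) = -15
Z = -6 (Z = -3*2 = -6)
A(q) = 6 + q
p = -18 (p = -15 - 3 = -18)
A(Z)*p = (6 - 6)*(-18) = 0*(-18) = 0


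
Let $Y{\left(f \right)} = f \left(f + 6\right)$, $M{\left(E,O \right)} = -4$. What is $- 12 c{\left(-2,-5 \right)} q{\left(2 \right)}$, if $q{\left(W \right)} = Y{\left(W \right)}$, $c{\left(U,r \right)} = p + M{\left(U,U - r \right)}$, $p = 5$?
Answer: $-192$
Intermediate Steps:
$c{\left(U,r \right)} = 1$ ($c{\left(U,r \right)} = 5 - 4 = 1$)
$Y{\left(f \right)} = f \left(6 + f\right)$
$q{\left(W \right)} = W \left(6 + W\right)$
$- 12 c{\left(-2,-5 \right)} q{\left(2 \right)} = \left(-12\right) 1 \cdot 2 \left(6 + 2\right) = - 12 \cdot 2 \cdot 8 = \left(-12\right) 16 = -192$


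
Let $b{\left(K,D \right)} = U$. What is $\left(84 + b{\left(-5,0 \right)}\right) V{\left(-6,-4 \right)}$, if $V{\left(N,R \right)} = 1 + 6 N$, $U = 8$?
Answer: $-3220$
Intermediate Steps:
$b{\left(K,D \right)} = 8$
$\left(84 + b{\left(-5,0 \right)}\right) V{\left(-6,-4 \right)} = \left(84 + 8\right) \left(1 + 6 \left(-6\right)\right) = 92 \left(1 - 36\right) = 92 \left(-35\right) = -3220$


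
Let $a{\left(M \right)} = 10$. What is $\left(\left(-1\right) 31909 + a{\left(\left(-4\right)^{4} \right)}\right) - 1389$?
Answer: $-33288$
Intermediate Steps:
$\left(\left(-1\right) 31909 + a{\left(\left(-4\right)^{4} \right)}\right) - 1389 = \left(\left(-1\right) 31909 + 10\right) - 1389 = \left(-31909 + 10\right) - 1389 = -31899 - 1389 = -33288$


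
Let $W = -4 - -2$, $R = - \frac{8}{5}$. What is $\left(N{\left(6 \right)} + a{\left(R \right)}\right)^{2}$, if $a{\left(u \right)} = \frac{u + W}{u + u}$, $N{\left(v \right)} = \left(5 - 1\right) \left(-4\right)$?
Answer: $\frac{14161}{64} \approx 221.27$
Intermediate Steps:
$R = - \frac{8}{5}$ ($R = \left(-8\right) \frac{1}{5} = - \frac{8}{5} \approx -1.6$)
$W = -2$ ($W = -4 + 2 = -2$)
$N{\left(v \right)} = -16$ ($N{\left(v \right)} = 4 \left(-4\right) = -16$)
$a{\left(u \right)} = \frac{-2 + u}{2 u}$ ($a{\left(u \right)} = \frac{u - 2}{u + u} = \frac{-2 + u}{2 u}$)
$\left(N{\left(6 \right)} + a{\left(R \right)}\right)^{2} = \left(-16 + \frac{-2 - \frac{8}{5}}{2 \left(- \frac{8}{5}\right)}\right)^{2} = \left(-16 + \frac{1}{2} \left(- \frac{5}{8}\right) \left(- \frac{18}{5}\right)\right)^{2} = \left(-16 + \frac{9}{8}\right)^{2} = \left(- \frac{119}{8}\right)^{2} = \frac{14161}{64}$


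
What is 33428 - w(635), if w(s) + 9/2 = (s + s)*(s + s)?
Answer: -3158935/2 ≈ -1.5795e+6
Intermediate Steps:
w(s) = -9/2 + 4*s² (w(s) = -9/2 + (s + s)*(s + s) = -9/2 + (2*s)*(2*s) = -9/2 + 4*s²)
33428 - w(635) = 33428 - (-9/2 + 4*635²) = 33428 - (-9/2 + 4*403225) = 33428 - (-9/2 + 1612900) = 33428 - 1*3225791/2 = 33428 - 3225791/2 = -3158935/2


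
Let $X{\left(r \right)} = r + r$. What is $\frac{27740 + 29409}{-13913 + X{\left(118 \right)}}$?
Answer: $- \frac{57149}{13677} \approx -4.1785$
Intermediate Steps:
$X{\left(r \right)} = 2 r$
$\frac{27740 + 29409}{-13913 + X{\left(118 \right)}} = \frac{27740 + 29409}{-13913 + 2 \cdot 118} = \frac{57149}{-13913 + 236} = \frac{57149}{-13677} = 57149 \left(- \frac{1}{13677}\right) = - \frac{57149}{13677}$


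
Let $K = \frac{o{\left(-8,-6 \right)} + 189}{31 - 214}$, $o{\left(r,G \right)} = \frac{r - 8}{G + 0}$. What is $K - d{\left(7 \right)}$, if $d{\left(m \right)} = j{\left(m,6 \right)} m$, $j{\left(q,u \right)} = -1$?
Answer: $\frac{3268}{549} \approx 5.9526$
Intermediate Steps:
$o{\left(r,G \right)} = \frac{-8 + r}{G}$
$K = - \frac{575}{549}$ ($K = \frac{\frac{-8 - 8}{-6} + 189}{31 - 214} = \frac{\left(- \frac{1}{6}\right) \left(-16\right) + 189}{-183} = \left(\frac{8}{3} + 189\right) \left(- \frac{1}{183}\right) = \frac{575}{3} \left(- \frac{1}{183}\right) = - \frac{575}{549} \approx -1.0474$)
$d{\left(m \right)} = - m$
$K - d{\left(7 \right)} = - \frac{575}{549} - \left(-1\right) 7 = - \frac{575}{549} - -7 = - \frac{575}{549} + 7 = \frac{3268}{549}$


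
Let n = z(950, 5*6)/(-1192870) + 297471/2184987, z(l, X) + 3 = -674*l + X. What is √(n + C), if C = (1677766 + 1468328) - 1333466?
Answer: √569846813068173094742508810/17730649270 ≈ 1346.3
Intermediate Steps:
z(l, X) = -3 + X - 674*l (z(l, X) = -3 + (-674*l + X) = -3 + (X - 674*l) = -3 + X - 674*l)
C = 1812628 (C = 3146094 - 1333466 = 1812628)
n = 11930832743/17730649270 (n = (-3 + 5*6 - 674*950)/(-1192870) + 297471/2184987 = (-3 + 30 - 640300)*(-1/1192870) + 297471*(1/2184987) = -640273*(-1/1192870) + 99157/728329 = 640273/1192870 + 99157/728329 = 11930832743/17730649270 ≈ 0.67289)
√(n + C) = √(11930832743/17730649270 + 1812628) = √(32139083255814303/17730649270) = √569846813068173094742508810/17730649270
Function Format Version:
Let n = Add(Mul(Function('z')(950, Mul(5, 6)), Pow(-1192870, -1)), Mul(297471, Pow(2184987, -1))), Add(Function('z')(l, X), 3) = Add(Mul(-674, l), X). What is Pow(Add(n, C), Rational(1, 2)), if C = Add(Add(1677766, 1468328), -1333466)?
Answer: Mul(Rational(1, 17730649270), Pow(569846813068173094742508810, Rational(1, 2))) ≈ 1346.3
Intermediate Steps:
Function('z')(l, X) = Add(-3, X, Mul(-674, l)) (Function('z')(l, X) = Add(-3, Add(Mul(-674, l), X)) = Add(-3, Add(X, Mul(-674, l))) = Add(-3, X, Mul(-674, l)))
C = 1812628 (C = Add(3146094, -1333466) = 1812628)
n = Rational(11930832743, 17730649270) (n = Add(Mul(Add(-3, Mul(5, 6), Mul(-674, 950)), Pow(-1192870, -1)), Mul(297471, Pow(2184987, -1))) = Add(Mul(Add(-3, 30, -640300), Rational(-1, 1192870)), Mul(297471, Rational(1, 2184987))) = Add(Mul(-640273, Rational(-1, 1192870)), Rational(99157, 728329)) = Add(Rational(640273, 1192870), Rational(99157, 728329)) = Rational(11930832743, 17730649270) ≈ 0.67289)
Pow(Add(n, C), Rational(1, 2)) = Pow(Add(Rational(11930832743, 17730649270), 1812628), Rational(1, 2)) = Pow(Rational(32139083255814303, 17730649270), Rational(1, 2)) = Mul(Rational(1, 17730649270), Pow(569846813068173094742508810, Rational(1, 2)))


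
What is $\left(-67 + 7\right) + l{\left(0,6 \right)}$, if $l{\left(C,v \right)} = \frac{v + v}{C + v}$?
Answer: $-58$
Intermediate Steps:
$l{\left(C,v \right)} = \frac{2 v}{C + v}$
$\left(-67 + 7\right) + l{\left(0,6 \right)} = \left(-67 + 7\right) + 2 \cdot 6 \frac{1}{0 + 6} = -60 + 2 \cdot 6 \cdot \frac{1}{6} = -60 + 2 = -58$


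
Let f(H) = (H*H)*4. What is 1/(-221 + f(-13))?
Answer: 1/455 ≈ 0.0021978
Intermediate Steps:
f(H) = 4*H² (f(H) = H²*4 = 4*H²)
1/(-221 + f(-13)) = 1/(-221 + 4*(-13)²) = 1/(-221 + 4*169) = 1/(-221 + 676) = 1/455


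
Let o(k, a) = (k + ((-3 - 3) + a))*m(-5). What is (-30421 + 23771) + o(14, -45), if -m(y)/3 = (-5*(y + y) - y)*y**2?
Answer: 145975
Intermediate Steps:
m(y) = 33*y**3 (m(y) = -3*(-5*(y + y) - y)*y**2 = -3*(-10*y - y)*y**2 = -3*(-11*y)*y**2 = -(-33)*y**3 = 33*y**3)
o(k, a) = 24750 - 4125*a - 4125*k (o(k, a) = (k + ((-3 - 3) + a))*(33*(-5)**3) = (k + (-6 + a))*(33*(-125)) = (-6 + a + k)*(-4125) = 24750 - 4125*a - 4125*k)
(-30421 + 23771) + o(14, -45) = (-30421 + 23771) + (24750 - 4125*(-45) - 4125*14) = -6650 + (24750 + 185625 - 57750) = -6650 + 152625 = 145975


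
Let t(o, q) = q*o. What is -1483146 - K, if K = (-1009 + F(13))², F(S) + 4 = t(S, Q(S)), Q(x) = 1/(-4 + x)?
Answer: -203017642/81 ≈ -2.5064e+6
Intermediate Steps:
t(o, q) = o*q
F(S) = -4 + S/(-4 + S)
K = 82882816/81 (K = (-1009 + (16 - 3*13)/(-4 + 13))² = (-1009 + (16 - 39)/9)² = (-1009 + (⅑)*(-23))² = (-1009 - 23/9)² = (-9104/9)² = 82882816/81 ≈ 1.0232e+6)
-1483146 - K = -1483146 - 1*82882816/81 = -1483146 - 82882816/81 = -203017642/81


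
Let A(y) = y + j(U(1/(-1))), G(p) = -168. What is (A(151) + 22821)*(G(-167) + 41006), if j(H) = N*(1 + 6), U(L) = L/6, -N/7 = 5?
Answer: 928125226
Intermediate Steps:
N = -35 (N = -7*5 = -35)
U(L) = L/6 (U(L) = L*(⅙) = L/6)
j(H) = -245 (j(H) = -35*(1 + 6) = -35*7 = -245)
A(y) = -245 + y (A(y) = y - 245 = -245 + y)
(A(151) + 22821)*(G(-167) + 41006) = ((-245 + 151) + 22821)*(-168 + 41006) = (-94 + 22821)*40838 = 22727*40838 = 928125226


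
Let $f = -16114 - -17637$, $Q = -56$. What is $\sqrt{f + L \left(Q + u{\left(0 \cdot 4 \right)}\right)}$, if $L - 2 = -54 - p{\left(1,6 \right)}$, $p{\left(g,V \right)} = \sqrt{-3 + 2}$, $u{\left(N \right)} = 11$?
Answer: $\sqrt{3863 + 45 i} \approx 62.154 + 0.362 i$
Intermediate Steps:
$f = 1523$ ($f = -16114 + 17637 = 1523$)
$p{\left(g,V \right)} = i$ ($p{\left(g,V \right)} = \sqrt{-1} = i$)
$L = -52 - i$ ($L = 2 - \left(54 + i\right) = -52 - i \approx -52.0 - 1.0 i$)
$\sqrt{f + L \left(Q + u{\left(0 \cdot 4 \right)}\right)} = \sqrt{1523 + \left(-52 - i\right) \left(-56 + 11\right)} = \sqrt{1523 + \left(-52 - i\right) \left(-45\right)} = \sqrt{1523 + \left(2340 + 45 i\right)} = \sqrt{3863 + 45 i}$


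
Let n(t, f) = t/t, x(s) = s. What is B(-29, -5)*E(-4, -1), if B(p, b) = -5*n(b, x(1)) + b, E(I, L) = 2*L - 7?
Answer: 90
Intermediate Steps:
E(I, L) = -7 + 2*L
n(t, f) = 1
B(p, b) = -5 + b (B(p, b) = -5*1 + b = -5 + b)
B(-29, -5)*E(-4, -1) = (-5 - 5)*(-7 + 2*(-1)) = -10*(-7 - 2) = -10*(-9) = 90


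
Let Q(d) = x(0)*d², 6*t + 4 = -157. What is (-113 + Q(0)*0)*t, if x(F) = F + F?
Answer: 18193/6 ≈ 3032.2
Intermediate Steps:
t = -161/6 (t = -⅔ + (⅙)*(-157) = -⅔ - 157/6 = -161/6 ≈ -26.833)
x(F) = 2*F
Q(d) = 0 (Q(d) = (2*0)*d² = 0*d² = 0)
(-113 + Q(0)*0)*t = (-113 + 0*0)*(-161/6) = (-113 + 0)*(-161/6) = -113*(-161/6) = 18193/6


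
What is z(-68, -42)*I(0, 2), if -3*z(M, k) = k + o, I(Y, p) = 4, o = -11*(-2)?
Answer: 80/3 ≈ 26.667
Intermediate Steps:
o = 22
z(M, k) = -22/3 - k/3 (z(M, k) = -(k + 22)/3 = -(22 + k)/3 = -22/3 - k/3)
z(-68, -42)*I(0, 2) = (-22/3 - 1/3*(-42))*4 = (-22/3 + 14)*4 = (20/3)*4 = 80/3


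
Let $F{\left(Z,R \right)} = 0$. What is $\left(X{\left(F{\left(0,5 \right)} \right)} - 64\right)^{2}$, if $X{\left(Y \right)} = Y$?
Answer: $4096$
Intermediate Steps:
$\left(X{\left(F{\left(0,5 \right)} \right)} - 64\right)^{2} = \left(0 - 64\right)^{2} = \left(-64\right)^{2} = 4096$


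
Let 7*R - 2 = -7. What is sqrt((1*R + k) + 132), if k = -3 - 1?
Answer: 9*sqrt(77)/7 ≈ 11.282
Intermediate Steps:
R = -5/7 (R = 2/7 + (1/7)*(-7) = 2/7 - 1 = -5/7 ≈ -0.71429)
k = -4
sqrt((1*R + k) + 132) = sqrt((1*(-5/7) - 4) + 132) = sqrt((-5/7 - 4) + 132) = sqrt(-33/7 + 132) = sqrt(891/7) = 9*sqrt(77)/7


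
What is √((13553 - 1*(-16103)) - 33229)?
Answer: 3*I*√397 ≈ 59.775*I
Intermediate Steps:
√((13553 - 1*(-16103)) - 33229) = √((13553 + 16103) - 33229) = √(29656 - 33229) = √(-3573) = 3*I*√397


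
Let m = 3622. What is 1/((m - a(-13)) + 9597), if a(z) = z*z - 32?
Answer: 1/13082 ≈ 7.6441e-5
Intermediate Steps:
a(z) = -32 + z**2 (a(z) = z**2 - 32 = -32 + z**2)
1/((m - a(-13)) + 9597) = 1/((3622 - (-32 + (-13)**2)) + 9597) = 1/((3622 - (-32 + 169)) + 9597) = 1/((3622 - 1*137) + 9597) = 1/((3622 - 137) + 9597) = 1/(3485 + 9597) = 1/13082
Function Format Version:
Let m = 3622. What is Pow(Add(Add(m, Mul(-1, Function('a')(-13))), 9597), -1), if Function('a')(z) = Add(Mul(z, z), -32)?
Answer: Rational(1, 13082) ≈ 7.6441e-5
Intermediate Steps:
Function('a')(z) = Add(-32, Pow(z, 2)) (Function('a')(z) = Add(Pow(z, 2), -32) = Add(-32, Pow(z, 2)))
Pow(Add(Add(m, Mul(-1, Function('a')(-13))), 9597), -1) = Pow(Add(Add(3622, Mul(-1, Add(-32, Pow(-13, 2)))), 9597), -1) = Pow(Add(Add(3622, Mul(-1, Add(-32, 169))), 9597), -1) = Pow(Add(Add(3622, Mul(-1, 137)), 9597), -1) = Pow(Add(Add(3622, -137), 9597), -1) = Pow(Add(3485, 9597), -1) = Pow(13082, -1) = Rational(1, 13082)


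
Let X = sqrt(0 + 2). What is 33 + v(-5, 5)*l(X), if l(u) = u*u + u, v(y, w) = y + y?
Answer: 13 - 10*sqrt(2) ≈ -1.1421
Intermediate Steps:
X = sqrt(2) ≈ 1.4142
v(y, w) = 2*y
l(u) = u + u**2 (l(u) = u**2 + u = u + u**2)
33 + v(-5, 5)*l(X) = 33 + (2*(-5))*(sqrt(2)*(1 + sqrt(2))) = 33 - 10*sqrt(2)*(1 + sqrt(2))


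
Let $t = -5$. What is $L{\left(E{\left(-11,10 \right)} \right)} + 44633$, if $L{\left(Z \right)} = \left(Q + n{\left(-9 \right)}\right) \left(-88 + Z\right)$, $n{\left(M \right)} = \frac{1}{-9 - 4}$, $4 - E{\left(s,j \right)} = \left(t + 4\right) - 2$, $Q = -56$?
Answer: $\frac{639278}{13} \approx 49175.0$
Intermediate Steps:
$E{\left(s,j \right)} = 7$ ($E{\left(s,j \right)} = 4 - \left(\left(-5 + 4\right) - 2\right) = 4 - \left(-1 - 2\right) = 4 - -3 = 4 + 3 = 7$)
$n{\left(M \right)} = - \frac{1}{13}$ ($n{\left(M \right)} = \frac{1}{-13} = - \frac{1}{13}$)
$L{\left(Z \right)} = \frac{64152}{13} - \frac{729 Z}{13}$ ($L{\left(Z \right)} = \left(-56 - \frac{1}{13}\right) \left(-88 + Z\right) = - \frac{729 \left(-88 + Z\right)}{13} = \frac{64152}{13} - \frac{729 Z}{13}$)
$L{\left(E{\left(-11,10 \right)} \right)} + 44633 = \left(\frac{64152}{13} - \frac{5103}{13}\right) + 44633 = \frac{59049}{13} + 44633 = \frac{639278}{13}$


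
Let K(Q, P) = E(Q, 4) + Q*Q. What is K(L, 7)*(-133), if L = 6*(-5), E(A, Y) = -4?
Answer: -119168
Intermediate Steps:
L = -30
K(Q, P) = -4 + Q**2 (K(Q, P) = -4 + Q*Q = -4 + Q**2)
K(L, 7)*(-133) = (-4 + (-30)**2)*(-133) = (-4 + 900)*(-133) = 896*(-133) = -119168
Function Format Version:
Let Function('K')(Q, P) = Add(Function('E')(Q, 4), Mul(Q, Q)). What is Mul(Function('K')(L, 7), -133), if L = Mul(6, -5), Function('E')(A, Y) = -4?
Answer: -119168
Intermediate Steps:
L = -30
Function('K')(Q, P) = Add(-4, Pow(Q, 2)) (Function('K')(Q, P) = Add(-4, Mul(Q, Q)) = Add(-4, Pow(Q, 2)))
Mul(Function('K')(L, 7), -133) = Mul(Add(-4, Pow(-30, 2)), -133) = Mul(Add(-4, 900), -133) = Mul(896, -133) = -119168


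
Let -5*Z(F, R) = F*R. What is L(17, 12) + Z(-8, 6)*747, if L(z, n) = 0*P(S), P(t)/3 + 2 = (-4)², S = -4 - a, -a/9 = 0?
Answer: 35856/5 ≈ 7171.2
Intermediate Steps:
a = 0 (a = -9*0 = 0)
S = -4 (S = -4 - 1*0 = -4 + 0 = -4)
P(t) = 42 (P(t) = -6 + 3*(-4)² = -6 + 3*16 = -6 + 48 = 42)
L(z, n) = 0 (L(z, n) = 0*42 = 0)
Z(F, R) = -F*R/5
L(17, 12) + Z(-8, 6)*747 = 0 - ⅕*(-8)*6*747 = 0 + (48/5)*747 = 0 + 35856/5 = 35856/5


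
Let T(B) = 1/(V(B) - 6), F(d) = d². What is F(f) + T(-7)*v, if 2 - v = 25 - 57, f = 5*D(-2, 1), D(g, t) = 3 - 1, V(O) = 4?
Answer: 83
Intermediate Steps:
D(g, t) = 2
f = 10 (f = 5*2 = 10)
T(B) = -½ (T(B) = 1/(4 - 6) = 1/(-2) = -½)
v = 34 (v = 2 - (25 - 57) = 2 - 1*(-32) = 2 + 32 = 34)
F(f) + T(-7)*v = 10² - ½*34 = 100 - 17 = 83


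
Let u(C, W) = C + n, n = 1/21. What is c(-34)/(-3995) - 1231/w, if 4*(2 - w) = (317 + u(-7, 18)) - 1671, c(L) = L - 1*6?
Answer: -20597453/5742413 ≈ -3.5869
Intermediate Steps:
c(L) = -6 + L (c(L) = L - 6 = -6 + L)
n = 1/21 ≈ 0.047619
u(C, W) = 1/21 + C (u(C, W) = C + 1/21 = 1/21 + C)
w = 7187/21 (w = 2 - ((317 + (1/21 - 7)) - 1671)/4 = 2 - ((317 - 146/21) - 1671)/4 = 2 - (6511/21 - 1671)/4 = 2 - ¼*(-28580/21) = 2 + 7145/21 = 7187/21 ≈ 342.24)
c(-34)/(-3995) - 1231/w = (-6 - 34)/(-3995) - 1231/7187/21 = -40*(-1/3995) - 1231*21/7187 = 8/799 - 25851/7187 = -20597453/5742413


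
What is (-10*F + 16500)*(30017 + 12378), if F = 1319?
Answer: 140327450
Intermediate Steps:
(-10*F + 16500)*(30017 + 12378) = (-10*1319 + 16500)*(30017 + 12378) = (-13190 + 16500)*42395 = 3310*42395 = 140327450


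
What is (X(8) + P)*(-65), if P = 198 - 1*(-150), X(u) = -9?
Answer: -22035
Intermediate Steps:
P = 348 (P = 198 + 150 = 348)
(X(8) + P)*(-65) = (-9 + 348)*(-65) = 339*(-65) = -22035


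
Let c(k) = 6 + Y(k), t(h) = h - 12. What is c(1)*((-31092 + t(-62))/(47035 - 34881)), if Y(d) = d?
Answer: -109081/6077 ≈ -17.950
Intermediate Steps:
t(h) = -12 + h
c(k) = 6 + k
c(1)*((-31092 + t(-62))/(47035 - 34881)) = (6 + 1)*((-31092 + (-12 - 62))/(47035 - 34881)) = 7*((-31092 - 74)/12154) = 7*(-31166*1/12154) = 7*(-15583/6077) = -109081/6077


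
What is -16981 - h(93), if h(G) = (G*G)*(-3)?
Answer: 8966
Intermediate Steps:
h(G) = -3*G² (h(G) = G²*(-3) = -3*G²)
-16981 - h(93) = -16981 - (-3)*93² = -16981 - (-3)*8649 = -16981 - 1*(-25947) = -16981 + 25947 = 8966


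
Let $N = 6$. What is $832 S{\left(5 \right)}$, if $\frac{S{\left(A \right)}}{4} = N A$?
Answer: $99840$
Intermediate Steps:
$S{\left(A \right)} = 24 A$ ($S{\left(A \right)} = 4 \cdot 6 A = 24 A$)
$832 S{\left(5 \right)} = 832 \cdot 24 \cdot 5 = 832 \cdot 120 = 99840$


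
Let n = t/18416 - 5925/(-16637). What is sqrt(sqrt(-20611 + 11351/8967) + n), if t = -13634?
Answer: sqrt(-3698936972537500623006 + 7515706171148820624*I*sqrt(33819769938))/98120434188 ≈ 8.461 + 8.4837*I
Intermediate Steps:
n = -58857029/153193496 (n = -13634/18416 - 5925/(-16637) = -13634*1/18416 - 5925*(-1/16637) = -6817/9208 + 5925/16637 = -58857029/153193496 ≈ -0.38420)
sqrt(sqrt(-20611 + 11351/8967) + n) = sqrt(sqrt(-20611 + 11351/8967) - 58857029/153193496) = sqrt(sqrt(-184807486/8967) - 58857029/153193496) = sqrt(I*sqrt(33819769938)/1281 - 58857029/153193496) = sqrt(-58857029/153193496 + I*sqrt(33819769938)/1281)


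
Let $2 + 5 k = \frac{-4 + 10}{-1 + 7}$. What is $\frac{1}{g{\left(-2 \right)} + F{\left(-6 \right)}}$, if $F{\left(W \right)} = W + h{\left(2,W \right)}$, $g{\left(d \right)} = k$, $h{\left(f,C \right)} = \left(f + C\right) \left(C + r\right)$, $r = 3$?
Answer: $\frac{5}{29} \approx 0.17241$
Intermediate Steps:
$k = - \frac{1}{5}$ ($k = - \frac{2}{5} + \frac{\left(-4 + 10\right) \frac{1}{-1 + 7}}{5} = - \frac{2}{5} + \frac{6 \cdot \frac{1}{6}}{5} = - \frac{2}{5} + \frac{1}{5} \cdot 1 = - \frac{2}{5} + \frac{1}{5} = - \frac{1}{5} \approx -0.2$)
$h{\left(f,C \right)} = \left(3 + C\right) \left(C + f\right)$ ($h{\left(f,C \right)} = \left(f + C\right) \left(C + 3\right) = \left(C + f\right) \left(3 + C\right) = \left(3 + C\right) \left(C + f\right)$)
$g{\left(d \right)} = - \frac{1}{5}$
$F{\left(W \right)} = 6 + W^{2} + 6 W$ ($F{\left(W \right)} = W + \left(W^{2} + 3 W + 3 \cdot 2 + W 2\right) = W + \left(W^{2} + 3 W + 6 + 2 W\right) = W + \left(6 + W^{2} + 5 W\right) = 6 + W^{2} + 6 W$)
$\frac{1}{g{\left(-2 \right)} + F{\left(-6 \right)}} = \frac{1}{- \frac{1}{5} + \left(6 + \left(-6\right)^{2} + 6 \left(-6\right)\right)} = \frac{1}{- \frac{1}{5} + \left(6 + 36 - 36\right)} = \frac{1}{- \frac{1}{5} + 6} = \frac{1}{\frac{29}{5}} = \frac{5}{29}$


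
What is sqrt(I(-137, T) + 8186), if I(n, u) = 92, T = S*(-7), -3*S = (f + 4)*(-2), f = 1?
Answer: sqrt(8278) ≈ 90.984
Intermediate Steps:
S = 10/3 (S = -(1 + 4)*(-2)/3 = -5*(-2)/3 = -1/3*(-10) = 10/3 ≈ 3.3333)
T = -70/3 (T = (10/3)*(-7) = -70/3 ≈ -23.333)
sqrt(I(-137, T) + 8186) = sqrt(92 + 8186) = sqrt(8278)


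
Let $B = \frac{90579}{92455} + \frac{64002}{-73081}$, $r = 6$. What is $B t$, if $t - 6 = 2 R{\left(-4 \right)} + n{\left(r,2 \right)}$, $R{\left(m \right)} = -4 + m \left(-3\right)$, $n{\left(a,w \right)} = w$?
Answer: $\frac{16855175736}{6756703855} \approx 2.4946$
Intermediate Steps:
$R{\left(m \right)} = -4 - 3 m$
$B = \frac{702298989}{6756703855}$ ($B = 90579 \cdot \frac{1}{92455} + 64002 \left(- \frac{1}{73081}\right) = \frac{90579}{92455} - \frac{64002}{73081} = \frac{702298989}{6756703855} \approx 0.10394$)
$t = 24$ ($t = 6 + \left(2 \left(-4 - -12\right) + 2\right) = 6 + \left(2 \left(-4 + 12\right) + 2\right) = 6 + \left(2 \cdot 8 + 2\right) = 6 + \left(16 + 2\right) = 6 + 18 = 24$)
$B t = \frac{702298989}{6756703855} \cdot 24 = \frac{16855175736}{6756703855}$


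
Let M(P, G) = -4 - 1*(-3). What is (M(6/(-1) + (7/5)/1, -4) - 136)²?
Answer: 18769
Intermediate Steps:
M(P, G) = -1 (M(P, G) = -4 + 3 = -1)
(M(6/(-1) + (7/5)/1, -4) - 136)² = (-1 - 136)² = (-137)² = 18769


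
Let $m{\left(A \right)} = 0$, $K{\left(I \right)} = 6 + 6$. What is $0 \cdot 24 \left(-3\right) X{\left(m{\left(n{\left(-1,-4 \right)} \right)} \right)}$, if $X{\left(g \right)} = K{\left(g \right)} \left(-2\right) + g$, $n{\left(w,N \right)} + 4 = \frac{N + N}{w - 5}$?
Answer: $0$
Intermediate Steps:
$K{\left(I \right)} = 12$
$n{\left(w,N \right)} = -4 + \frac{2 N}{-5 + w}$ ($n{\left(w,N \right)} = -4 + \frac{N + N}{w - 5} = -4 + \frac{2 N}{-5 + w}$)
$X{\left(g \right)} = -24 + g$ ($X{\left(g \right)} = 12 \left(-2\right) + g = -24 + g$)
$0 \cdot 24 \left(-3\right) X{\left(m{\left(n{\left(-1,-4 \right)} \right)} \right)} = 0 \cdot 24 \left(-3\right) \left(-24 + 0\right) = 0 \left(-3\right) \left(-24\right) = 0 \left(-24\right) = 0$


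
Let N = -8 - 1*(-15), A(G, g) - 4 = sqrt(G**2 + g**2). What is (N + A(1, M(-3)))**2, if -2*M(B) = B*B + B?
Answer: (11 + sqrt(10))**2 ≈ 200.57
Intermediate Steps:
M(B) = -B/2 - B**2/2 (M(B) = -(B*B + B)/2 = -(B**2 + B)/2 = -(B + B**2)/2 = -B/2 - B**2/2)
A(G, g) = 4 + sqrt(G**2 + g**2)
N = 7 (N = -8 + 15 = 7)
(N + A(1, M(-3)))**2 = (7 + (4 + sqrt(1**2 + (-1/2*(-3)*(1 - 3))**2)))**2 = (7 + (4 + sqrt(1 + (-1/2*(-3)*(-2))**2)))**2 = (7 + (4 + sqrt(1 + (-3)**2)))**2 = (7 + (4 + sqrt(1 + 9)))**2 = (7 + (4 + sqrt(10)))**2 = (11 + sqrt(10))**2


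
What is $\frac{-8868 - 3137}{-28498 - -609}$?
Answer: $\frac{12005}{27889} \approx 0.43046$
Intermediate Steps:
$\frac{-8868 - 3137}{-28498 - -609} = - \frac{12005}{-28498 + 609} = - \frac{12005}{-27889} = \left(-12005\right) \left(- \frac{1}{27889}\right) = \frac{12005}{27889}$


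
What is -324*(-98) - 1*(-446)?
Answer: 32198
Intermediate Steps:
-324*(-98) - 1*(-446) = 31752 + 446 = 32198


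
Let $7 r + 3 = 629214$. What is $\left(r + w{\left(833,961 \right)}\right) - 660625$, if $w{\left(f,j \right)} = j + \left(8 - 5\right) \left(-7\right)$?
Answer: $- \frac{3988584}{7} \approx -5.698 \cdot 10^{5}$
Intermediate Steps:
$r = \frac{629211}{7}$ ($r = - \frac{3}{7} + \frac{1}{7} \cdot 629214 = - \frac{3}{7} + \frac{629214}{7} = \frac{629211}{7} \approx 89887.0$)
$w{\left(f,j \right)} = -21 + j$ ($w{\left(f,j \right)} = j + 3 \left(-7\right) = j - 21 = -21 + j$)
$\left(r + w{\left(833,961 \right)}\right) - 660625 = \left(\frac{629211}{7} + \left(-21 + 961\right)\right) - 660625 = \left(\frac{629211}{7} + 940\right) - 660625 = \frac{635791}{7} - 660625 = - \frac{3988584}{7}$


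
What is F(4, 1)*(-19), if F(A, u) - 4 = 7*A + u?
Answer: -627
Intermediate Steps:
F(A, u) = 4 + u + 7*A (F(A, u) = 4 + (7*A + u) = 4 + (u + 7*A) = 4 + u + 7*A)
F(4, 1)*(-19) = (4 + 1 + 7*4)*(-19) = (4 + 1 + 28)*(-19) = 33*(-19) = -627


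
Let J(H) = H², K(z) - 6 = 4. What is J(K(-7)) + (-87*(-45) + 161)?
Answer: 4176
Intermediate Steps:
K(z) = 10 (K(z) = 6 + 4 = 10)
J(K(-7)) + (-87*(-45) + 161) = 10² + (-87*(-45) + 161) = 100 + (3915 + 161) = 100 + 4076 = 4176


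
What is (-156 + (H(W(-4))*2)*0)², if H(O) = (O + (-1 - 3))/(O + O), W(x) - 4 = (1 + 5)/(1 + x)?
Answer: 24336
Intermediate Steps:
W(x) = 4 + 6/(1 + x) (W(x) = 4 + (1 + 5)/(1 + x) = 4 + 6/(1 + x))
H(O) = (-4 + O)/(2*O) (H(O) = (O - 4)/((2*O)) = (-4 + O)*(1/(2*O)) = (-4 + O)/(2*O))
(-156 + (H(W(-4))*2)*0)² = (-156 + (((-4 + 2*(5 + 2*(-4))/(1 - 4))/(2*((2*(5 + 2*(-4))/(1 - 4)))))*2)*0)² = (-156 + (((-4 + 2*(5 - 8)/(-3))/(2*((2*(5 - 8)/(-3)))))*2)*0)² = (-156 + (((-4 + 2*(-⅓)*(-3))/(2*((2*(-⅓)*(-3)))))*2)*0)² = (-156 + (((½)*(-4 + 2)/2)*2)*0)² = (-156 + (((½)*(½)*(-2))*2)*0)² = (-156 - ½*2*0)² = (-156 - 1*0)² = (-156 + 0)² = (-156)² = 24336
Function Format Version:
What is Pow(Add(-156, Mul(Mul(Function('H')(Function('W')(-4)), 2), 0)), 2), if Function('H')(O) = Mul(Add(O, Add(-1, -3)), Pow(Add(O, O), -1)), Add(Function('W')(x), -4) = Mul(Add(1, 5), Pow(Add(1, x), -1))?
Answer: 24336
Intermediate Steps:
Function('W')(x) = Add(4, Mul(6, Pow(Add(1, x), -1))) (Function('W')(x) = Add(4, Mul(Add(1, 5), Pow(Add(1, x), -1))) = Add(4, Mul(6, Pow(Add(1, x), -1))))
Function('H')(O) = Mul(Rational(1, 2), Pow(O, -1), Add(-4, O)) (Function('H')(O) = Mul(Add(O, -4), Pow(Mul(2, O), -1)) = Mul(Add(-4, O), Mul(Rational(1, 2), Pow(O, -1))) = Mul(Rational(1, 2), Pow(O, -1), Add(-4, O)))
Pow(Add(-156, Mul(Mul(Function('H')(Function('W')(-4)), 2), 0)), 2) = Pow(Add(-156, Mul(Mul(Mul(Rational(1, 2), Pow(Mul(2, Pow(Add(1, -4), -1), Add(5, Mul(2, -4))), -1), Add(-4, Mul(2, Pow(Add(1, -4), -1), Add(5, Mul(2, -4))))), 2), 0)), 2) = Pow(Add(-156, Mul(Mul(Mul(Rational(1, 2), Pow(Mul(2, Pow(-3, -1), Add(5, -8)), -1), Add(-4, Mul(2, Pow(-3, -1), Add(5, -8)))), 2), 0)), 2) = Pow(Add(-156, Mul(Mul(Mul(Rational(1, 2), Pow(Mul(2, Rational(-1, 3), -3), -1), Add(-4, Mul(2, Rational(-1, 3), -3))), 2), 0)), 2) = Pow(Add(-156, Mul(Mul(Mul(Rational(1, 2), Pow(2, -1), Add(-4, 2)), 2), 0)), 2) = Pow(Add(-156, Mul(Mul(Mul(Rational(1, 2), Rational(1, 2), -2), 2), 0)), 2) = Pow(Add(-156, Mul(Mul(Rational(-1, 2), 2), 0)), 2) = Pow(Add(-156, Mul(-1, 0)), 2) = Pow(Add(-156, 0), 2) = Pow(-156, 2) = 24336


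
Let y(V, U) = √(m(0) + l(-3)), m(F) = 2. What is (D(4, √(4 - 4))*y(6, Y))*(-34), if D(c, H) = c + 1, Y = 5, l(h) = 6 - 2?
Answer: -170*√6 ≈ -416.41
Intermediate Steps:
l(h) = 4
y(V, U) = √6 (y(V, U) = √(2 + 4) = √6)
D(c, H) = 1 + c
(D(4, √(4 - 4))*y(6, Y))*(-34) = ((1 + 4)*√6)*(-34) = (5*√6)*(-34) = -170*√6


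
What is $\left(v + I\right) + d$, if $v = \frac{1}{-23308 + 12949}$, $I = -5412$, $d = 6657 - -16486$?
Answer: $\frac{183675428}{10359} \approx 17731.0$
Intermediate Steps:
$d = 23143$ ($d = 6657 + 16486 = 23143$)
$v = - \frac{1}{10359}$ ($v = \frac{1}{-10359} = - \frac{1}{10359} \approx -9.6534 \cdot 10^{-5}$)
$\left(v + I\right) + d = \left(- \frac{1}{10359} - 5412\right) + 23143 = - \frac{56062909}{10359} + 23143 = \frac{183675428}{10359}$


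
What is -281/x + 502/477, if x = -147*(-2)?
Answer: 4517/46746 ≈ 0.096629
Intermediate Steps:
x = 294
-281/x + 502/477 = -281/294 + 502/477 = 4517/46746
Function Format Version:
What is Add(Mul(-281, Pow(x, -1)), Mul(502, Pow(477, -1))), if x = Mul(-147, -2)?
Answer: Rational(4517, 46746) ≈ 0.096629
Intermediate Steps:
x = 294
Add(Mul(-281, Pow(x, -1)), Mul(502, Pow(477, -1))) = Add(Mul(-281, Pow(294, -1)), Mul(502, Pow(477, -1))) = Add(Mul(-281, Rational(1, 294)), Mul(502, Rational(1, 477))) = Add(Rational(-281, 294), Rational(502, 477)) = Rational(4517, 46746)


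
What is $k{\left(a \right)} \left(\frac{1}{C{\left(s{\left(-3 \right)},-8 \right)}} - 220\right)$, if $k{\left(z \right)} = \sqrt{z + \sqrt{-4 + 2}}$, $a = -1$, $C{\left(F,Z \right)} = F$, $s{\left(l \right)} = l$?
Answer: $- \frac{661 \sqrt{-1 + i \sqrt{2}}}{3} \approx -133.3 - 257.52 i$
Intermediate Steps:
$k{\left(z \right)} = \sqrt{z + i \sqrt{2}}$ ($k{\left(z \right)} = \sqrt{z + \sqrt{-2}} = \sqrt{z + i \sqrt{2}}$)
$k{\left(a \right)} \left(\frac{1}{C{\left(s{\left(-3 \right)},-8 \right)}} - 220\right) = \sqrt{-1 + i \sqrt{2}} \left(\frac{1}{-3} - 220\right) = \sqrt{-1 + i \sqrt{2}} \left(- \frac{1}{3} - 220\right) = \sqrt{-1 + i \sqrt{2}} \left(- \frac{661}{3}\right) = - \frac{661 \sqrt{-1 + i \sqrt{2}}}{3}$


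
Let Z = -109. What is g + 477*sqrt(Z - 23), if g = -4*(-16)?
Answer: 64 + 954*I*sqrt(33) ≈ 64.0 + 5480.3*I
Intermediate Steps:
g = 64
g + 477*sqrt(Z - 23) = 64 + 477*sqrt(-109 - 23) = 64 + 477*sqrt(-132) = 64 + 477*(2*I*sqrt(33)) = 64 + 954*I*sqrt(33)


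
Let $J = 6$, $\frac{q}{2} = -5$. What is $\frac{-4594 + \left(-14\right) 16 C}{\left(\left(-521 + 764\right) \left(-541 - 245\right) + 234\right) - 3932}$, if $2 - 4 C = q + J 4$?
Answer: $\frac{1961}{97348} \approx 0.020144$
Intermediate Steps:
$q = -10$ ($q = 2 \left(-5\right) = -10$)
$C = -3$ ($C = \frac{1}{2} - \frac{-10 + 6 \cdot 4}{4} = \frac{1}{2} - \frac{-10 + 24}{4} = \frac{1}{2} - \frac{7}{2} = -3$)
$\frac{-4594 + \left(-14\right) 16 C}{\left(\left(-521 + 764\right) \left(-541 - 245\right) + 234\right) - 3932} = \frac{-4594 + \left(-14\right) 16 \left(-3\right)}{\left(\left(-521 + 764\right) \left(-541 - 245\right) + 234\right) - 3932} = \frac{-4594 - -672}{\left(243 \left(-786\right) + 234\right) - 3932} = \frac{-4594 + 672}{\left(-190998 + 234\right) - 3932} = - \frac{3922}{-190764 - 3932} = - \frac{3922}{-194696} = \left(-3922\right) \left(- \frac{1}{194696}\right) = \frac{1961}{97348}$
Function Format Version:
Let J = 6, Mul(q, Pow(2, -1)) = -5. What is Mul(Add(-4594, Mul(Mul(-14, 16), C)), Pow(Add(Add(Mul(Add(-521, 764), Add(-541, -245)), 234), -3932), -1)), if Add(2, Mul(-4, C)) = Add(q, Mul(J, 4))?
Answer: Rational(1961, 97348) ≈ 0.020144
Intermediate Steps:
q = -10 (q = Mul(2, -5) = -10)
C = -3 (C = Add(Rational(1, 2), Mul(Rational(-1, 4), Add(-10, Mul(6, 4)))) = Add(Rational(1, 2), Mul(Rational(-1, 4), Add(-10, 24))) = Add(Rational(1, 2), Mul(Rational(-1, 4), 14)) = Add(Rational(1, 2), Rational(-7, 2)) = -3)
Mul(Add(-4594, Mul(Mul(-14, 16), C)), Pow(Add(Add(Mul(Add(-521, 764), Add(-541, -245)), 234), -3932), -1)) = Mul(Add(-4594, Mul(Mul(-14, 16), -3)), Pow(Add(Add(Mul(Add(-521, 764), Add(-541, -245)), 234), -3932), -1)) = Mul(Add(-4594, Mul(-224, -3)), Pow(Add(Add(Mul(243, -786), 234), -3932), -1)) = Mul(Add(-4594, 672), Pow(Add(Add(-190998, 234), -3932), -1)) = Mul(-3922, Pow(Add(-190764, -3932), -1)) = Mul(-3922, Pow(-194696, -1)) = Mul(-3922, Rational(-1, 194696)) = Rational(1961, 97348)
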